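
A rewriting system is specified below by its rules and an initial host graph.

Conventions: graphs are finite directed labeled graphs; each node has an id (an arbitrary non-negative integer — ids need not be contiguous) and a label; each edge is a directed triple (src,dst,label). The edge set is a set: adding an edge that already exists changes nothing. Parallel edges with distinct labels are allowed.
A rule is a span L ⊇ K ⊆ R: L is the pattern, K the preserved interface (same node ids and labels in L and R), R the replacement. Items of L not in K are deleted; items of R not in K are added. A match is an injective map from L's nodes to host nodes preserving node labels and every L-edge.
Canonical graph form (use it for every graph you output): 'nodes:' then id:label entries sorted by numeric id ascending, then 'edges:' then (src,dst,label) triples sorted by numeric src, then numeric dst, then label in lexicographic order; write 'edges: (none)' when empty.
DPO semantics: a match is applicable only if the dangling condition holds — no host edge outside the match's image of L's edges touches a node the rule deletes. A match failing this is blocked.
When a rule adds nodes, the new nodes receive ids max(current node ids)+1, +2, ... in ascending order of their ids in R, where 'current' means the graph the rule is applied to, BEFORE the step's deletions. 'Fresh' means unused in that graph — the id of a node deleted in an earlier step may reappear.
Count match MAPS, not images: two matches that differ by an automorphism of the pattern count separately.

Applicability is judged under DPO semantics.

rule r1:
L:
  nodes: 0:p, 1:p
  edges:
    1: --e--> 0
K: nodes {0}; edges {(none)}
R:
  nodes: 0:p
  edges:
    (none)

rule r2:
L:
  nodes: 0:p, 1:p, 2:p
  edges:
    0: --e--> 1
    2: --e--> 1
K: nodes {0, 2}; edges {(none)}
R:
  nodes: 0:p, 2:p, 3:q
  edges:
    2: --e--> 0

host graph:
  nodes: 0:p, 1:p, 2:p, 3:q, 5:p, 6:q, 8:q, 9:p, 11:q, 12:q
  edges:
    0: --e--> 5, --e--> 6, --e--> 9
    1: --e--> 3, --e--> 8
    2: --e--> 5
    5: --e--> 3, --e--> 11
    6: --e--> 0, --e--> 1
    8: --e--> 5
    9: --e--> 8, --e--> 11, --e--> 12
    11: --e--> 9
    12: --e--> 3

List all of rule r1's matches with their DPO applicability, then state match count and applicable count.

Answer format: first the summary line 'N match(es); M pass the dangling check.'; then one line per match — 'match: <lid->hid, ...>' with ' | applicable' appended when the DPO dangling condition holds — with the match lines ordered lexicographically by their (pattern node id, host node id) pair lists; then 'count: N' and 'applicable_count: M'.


3 match(es); 1 pass the dangling check.
match: 0->5, 1->0
match: 0->5, 1->2 | applicable
match: 0->9, 1->0
count: 3
applicable_count: 1


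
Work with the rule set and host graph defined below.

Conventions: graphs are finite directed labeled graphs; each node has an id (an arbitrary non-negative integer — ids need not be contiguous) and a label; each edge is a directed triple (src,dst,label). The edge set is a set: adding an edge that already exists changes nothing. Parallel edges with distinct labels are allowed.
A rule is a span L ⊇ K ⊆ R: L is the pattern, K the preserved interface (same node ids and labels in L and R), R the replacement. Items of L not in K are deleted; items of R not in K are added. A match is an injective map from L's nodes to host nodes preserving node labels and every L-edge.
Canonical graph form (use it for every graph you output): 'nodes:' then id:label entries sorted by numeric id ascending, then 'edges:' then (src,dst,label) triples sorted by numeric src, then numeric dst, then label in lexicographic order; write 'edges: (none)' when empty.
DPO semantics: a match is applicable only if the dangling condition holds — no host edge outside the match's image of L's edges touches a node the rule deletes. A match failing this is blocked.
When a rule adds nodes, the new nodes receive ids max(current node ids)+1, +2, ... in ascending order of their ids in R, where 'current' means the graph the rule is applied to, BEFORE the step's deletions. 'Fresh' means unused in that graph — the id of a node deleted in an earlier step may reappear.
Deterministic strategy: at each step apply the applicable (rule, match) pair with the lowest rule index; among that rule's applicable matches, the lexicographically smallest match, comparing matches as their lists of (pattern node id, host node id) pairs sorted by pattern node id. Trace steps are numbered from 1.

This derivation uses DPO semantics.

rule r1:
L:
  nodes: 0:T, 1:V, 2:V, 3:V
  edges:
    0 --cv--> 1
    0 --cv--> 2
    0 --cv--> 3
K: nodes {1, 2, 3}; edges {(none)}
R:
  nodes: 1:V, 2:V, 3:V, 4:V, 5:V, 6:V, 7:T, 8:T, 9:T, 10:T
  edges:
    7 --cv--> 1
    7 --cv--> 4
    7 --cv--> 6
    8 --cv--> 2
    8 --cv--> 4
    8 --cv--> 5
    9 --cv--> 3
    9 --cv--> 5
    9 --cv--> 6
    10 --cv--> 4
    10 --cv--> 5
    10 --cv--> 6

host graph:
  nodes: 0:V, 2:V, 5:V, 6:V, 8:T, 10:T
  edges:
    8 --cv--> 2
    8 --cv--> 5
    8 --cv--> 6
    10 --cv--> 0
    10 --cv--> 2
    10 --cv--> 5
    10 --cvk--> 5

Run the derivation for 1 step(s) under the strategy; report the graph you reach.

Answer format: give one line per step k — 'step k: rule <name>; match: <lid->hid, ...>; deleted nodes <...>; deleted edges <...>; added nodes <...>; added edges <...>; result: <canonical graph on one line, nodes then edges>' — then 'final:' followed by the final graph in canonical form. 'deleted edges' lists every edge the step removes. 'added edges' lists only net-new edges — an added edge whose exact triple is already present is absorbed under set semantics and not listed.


step 1: rule r1; match: 0->8, 1->2, 2->5, 3->6; deleted nodes 8; deleted edges (8,2,cv); (8,5,cv); (8,6,cv); added nodes 11, 12, 13, 14, 15, 16, 17; added edges (14,2,cv); (14,11,cv); (14,13,cv); (15,5,cv); (15,11,cv); (15,12,cv); (16,6,cv); (16,12,cv); (16,13,cv); (17,11,cv); (17,12,cv); (17,13,cv); result: nodes: 0:V, 2:V, 5:V, 6:V, 10:T, 11:V, 12:V, 13:V, 14:T, 15:T, 16:T, 17:T edges: (10,0,cv); (10,2,cv); (10,5,cv); (10,5,cvk); (14,2,cv); (14,11,cv); (14,13,cv); (15,5,cv); (15,11,cv); (15,12,cv); (16,6,cv); (16,12,cv); (16,13,cv); (17,11,cv); (17,12,cv); (17,13,cv)
final:
nodes: 0:V, 2:V, 5:V, 6:V, 10:T, 11:V, 12:V, 13:V, 14:T, 15:T, 16:T, 17:T
edges: (10,0,cv); (10,2,cv); (10,5,cv); (10,5,cvk); (14,2,cv); (14,11,cv); (14,13,cv); (15,5,cv); (15,11,cv); (15,12,cv); (16,6,cv); (16,12,cv); (16,13,cv); (17,11,cv); (17,12,cv); (17,13,cv)


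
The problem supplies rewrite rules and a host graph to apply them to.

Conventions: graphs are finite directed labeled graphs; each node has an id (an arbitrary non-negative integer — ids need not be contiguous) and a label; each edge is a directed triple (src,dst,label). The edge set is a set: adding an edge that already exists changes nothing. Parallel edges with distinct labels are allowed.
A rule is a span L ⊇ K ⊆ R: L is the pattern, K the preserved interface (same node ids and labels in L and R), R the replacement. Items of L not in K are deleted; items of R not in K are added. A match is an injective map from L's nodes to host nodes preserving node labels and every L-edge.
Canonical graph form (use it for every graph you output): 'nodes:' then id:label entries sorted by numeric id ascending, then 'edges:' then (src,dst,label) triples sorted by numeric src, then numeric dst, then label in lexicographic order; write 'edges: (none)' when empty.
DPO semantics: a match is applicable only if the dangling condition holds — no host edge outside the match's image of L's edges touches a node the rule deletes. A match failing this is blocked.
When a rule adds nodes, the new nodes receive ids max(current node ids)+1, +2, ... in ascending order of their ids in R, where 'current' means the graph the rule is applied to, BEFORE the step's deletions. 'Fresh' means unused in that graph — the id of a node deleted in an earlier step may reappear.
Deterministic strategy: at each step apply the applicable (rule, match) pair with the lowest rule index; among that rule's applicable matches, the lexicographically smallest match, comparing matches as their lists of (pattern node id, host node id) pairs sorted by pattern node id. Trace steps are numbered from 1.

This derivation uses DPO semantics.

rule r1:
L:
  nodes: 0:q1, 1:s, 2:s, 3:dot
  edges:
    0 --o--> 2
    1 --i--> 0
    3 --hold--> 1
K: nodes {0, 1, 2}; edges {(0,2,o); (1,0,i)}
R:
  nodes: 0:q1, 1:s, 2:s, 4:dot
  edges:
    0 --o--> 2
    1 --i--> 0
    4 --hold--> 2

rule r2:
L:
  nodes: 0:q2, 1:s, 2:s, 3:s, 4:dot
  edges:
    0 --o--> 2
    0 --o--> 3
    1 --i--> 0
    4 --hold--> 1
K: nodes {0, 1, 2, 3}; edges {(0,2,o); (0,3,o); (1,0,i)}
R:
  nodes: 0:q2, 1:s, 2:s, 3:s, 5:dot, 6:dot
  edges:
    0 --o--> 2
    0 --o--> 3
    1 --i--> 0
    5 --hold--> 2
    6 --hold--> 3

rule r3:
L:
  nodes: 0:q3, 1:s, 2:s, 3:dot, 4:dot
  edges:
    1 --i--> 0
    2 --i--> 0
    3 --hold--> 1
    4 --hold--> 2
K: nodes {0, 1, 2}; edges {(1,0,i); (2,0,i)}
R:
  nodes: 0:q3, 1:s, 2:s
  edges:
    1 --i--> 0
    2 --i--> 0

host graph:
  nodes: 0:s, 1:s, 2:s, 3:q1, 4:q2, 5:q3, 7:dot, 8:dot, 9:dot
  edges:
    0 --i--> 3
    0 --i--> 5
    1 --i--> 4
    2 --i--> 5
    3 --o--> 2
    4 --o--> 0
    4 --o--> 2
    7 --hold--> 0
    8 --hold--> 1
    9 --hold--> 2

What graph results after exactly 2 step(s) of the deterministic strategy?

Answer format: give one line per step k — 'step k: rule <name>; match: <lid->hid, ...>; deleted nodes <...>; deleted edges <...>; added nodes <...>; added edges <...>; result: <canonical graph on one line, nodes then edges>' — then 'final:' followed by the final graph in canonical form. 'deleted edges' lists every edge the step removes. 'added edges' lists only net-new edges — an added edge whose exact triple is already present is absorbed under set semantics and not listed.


step 1: rule r1; match: 0->3, 1->0, 2->2, 3->7; deleted nodes 7; deleted edges (7,0,hold); added nodes 10; added edges (10,2,hold); result: nodes: 0:s, 1:s, 2:s, 3:q1, 4:q2, 5:q3, 8:dot, 9:dot, 10:dot edges: (0,3,i); (0,5,i); (1,4,i); (2,5,i); (3,2,o); (4,0,o); (4,2,o); (8,1,hold); (9,2,hold); (10,2,hold)
step 2: rule r2; match: 0->4, 1->1, 2->0, 3->2, 4->8; deleted nodes 8; deleted edges (8,1,hold); added nodes 11, 12; added edges (11,0,hold); (12,2,hold); result: nodes: 0:s, 1:s, 2:s, 3:q1, 4:q2, 5:q3, 9:dot, 10:dot, 11:dot, 12:dot edges: (0,3,i); (0,5,i); (1,4,i); (2,5,i); (3,2,o); (4,0,o); (4,2,o); (9,2,hold); (10,2,hold); (11,0,hold); (12,2,hold)
final:
nodes: 0:s, 1:s, 2:s, 3:q1, 4:q2, 5:q3, 9:dot, 10:dot, 11:dot, 12:dot
edges: (0,3,i); (0,5,i); (1,4,i); (2,5,i); (3,2,o); (4,0,o); (4,2,o); (9,2,hold); (10,2,hold); (11,0,hold); (12,2,hold)


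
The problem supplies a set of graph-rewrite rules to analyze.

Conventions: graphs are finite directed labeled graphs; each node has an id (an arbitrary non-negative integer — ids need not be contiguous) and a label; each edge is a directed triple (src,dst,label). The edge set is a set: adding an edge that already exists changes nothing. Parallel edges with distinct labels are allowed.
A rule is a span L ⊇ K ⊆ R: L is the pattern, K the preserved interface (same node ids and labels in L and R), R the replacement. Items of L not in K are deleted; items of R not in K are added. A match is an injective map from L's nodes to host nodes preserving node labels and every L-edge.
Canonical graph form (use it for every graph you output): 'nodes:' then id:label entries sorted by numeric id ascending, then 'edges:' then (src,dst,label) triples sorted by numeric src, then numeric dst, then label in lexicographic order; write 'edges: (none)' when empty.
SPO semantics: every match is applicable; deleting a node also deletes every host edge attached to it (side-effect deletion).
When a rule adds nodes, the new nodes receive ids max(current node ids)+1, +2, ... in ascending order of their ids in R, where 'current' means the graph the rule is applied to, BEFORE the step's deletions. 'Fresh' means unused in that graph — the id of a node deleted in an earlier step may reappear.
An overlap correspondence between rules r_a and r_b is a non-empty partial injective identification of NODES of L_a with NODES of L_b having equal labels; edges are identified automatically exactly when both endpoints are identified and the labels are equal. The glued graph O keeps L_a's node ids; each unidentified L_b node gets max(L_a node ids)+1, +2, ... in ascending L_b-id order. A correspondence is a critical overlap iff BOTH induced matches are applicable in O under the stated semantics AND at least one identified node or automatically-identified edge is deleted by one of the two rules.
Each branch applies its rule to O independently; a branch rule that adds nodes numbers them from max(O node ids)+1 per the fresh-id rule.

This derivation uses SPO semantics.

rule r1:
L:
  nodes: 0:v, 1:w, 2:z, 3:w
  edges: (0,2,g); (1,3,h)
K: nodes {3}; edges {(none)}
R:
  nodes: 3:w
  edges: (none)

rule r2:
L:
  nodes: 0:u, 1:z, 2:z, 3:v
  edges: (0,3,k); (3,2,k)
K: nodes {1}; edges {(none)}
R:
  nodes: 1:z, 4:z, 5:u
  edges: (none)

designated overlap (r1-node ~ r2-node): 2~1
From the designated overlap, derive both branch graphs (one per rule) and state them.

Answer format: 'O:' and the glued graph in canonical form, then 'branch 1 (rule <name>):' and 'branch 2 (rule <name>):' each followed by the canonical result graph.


O:
nodes: 0:v, 1:w, 2:z, 3:w, 4:u, 5:z, 6:v
edges: (0,2,g); (1,3,h); (4,6,k); (6,5,k)
branch 1 (rule r1):
nodes: 3:w, 4:u, 5:z, 6:v
edges: (4,6,k); (6,5,k)
branch 2 (rule r2):
nodes: 0:v, 1:w, 2:z, 3:w, 7:z, 8:u
edges: (0,2,g); (1,3,h)


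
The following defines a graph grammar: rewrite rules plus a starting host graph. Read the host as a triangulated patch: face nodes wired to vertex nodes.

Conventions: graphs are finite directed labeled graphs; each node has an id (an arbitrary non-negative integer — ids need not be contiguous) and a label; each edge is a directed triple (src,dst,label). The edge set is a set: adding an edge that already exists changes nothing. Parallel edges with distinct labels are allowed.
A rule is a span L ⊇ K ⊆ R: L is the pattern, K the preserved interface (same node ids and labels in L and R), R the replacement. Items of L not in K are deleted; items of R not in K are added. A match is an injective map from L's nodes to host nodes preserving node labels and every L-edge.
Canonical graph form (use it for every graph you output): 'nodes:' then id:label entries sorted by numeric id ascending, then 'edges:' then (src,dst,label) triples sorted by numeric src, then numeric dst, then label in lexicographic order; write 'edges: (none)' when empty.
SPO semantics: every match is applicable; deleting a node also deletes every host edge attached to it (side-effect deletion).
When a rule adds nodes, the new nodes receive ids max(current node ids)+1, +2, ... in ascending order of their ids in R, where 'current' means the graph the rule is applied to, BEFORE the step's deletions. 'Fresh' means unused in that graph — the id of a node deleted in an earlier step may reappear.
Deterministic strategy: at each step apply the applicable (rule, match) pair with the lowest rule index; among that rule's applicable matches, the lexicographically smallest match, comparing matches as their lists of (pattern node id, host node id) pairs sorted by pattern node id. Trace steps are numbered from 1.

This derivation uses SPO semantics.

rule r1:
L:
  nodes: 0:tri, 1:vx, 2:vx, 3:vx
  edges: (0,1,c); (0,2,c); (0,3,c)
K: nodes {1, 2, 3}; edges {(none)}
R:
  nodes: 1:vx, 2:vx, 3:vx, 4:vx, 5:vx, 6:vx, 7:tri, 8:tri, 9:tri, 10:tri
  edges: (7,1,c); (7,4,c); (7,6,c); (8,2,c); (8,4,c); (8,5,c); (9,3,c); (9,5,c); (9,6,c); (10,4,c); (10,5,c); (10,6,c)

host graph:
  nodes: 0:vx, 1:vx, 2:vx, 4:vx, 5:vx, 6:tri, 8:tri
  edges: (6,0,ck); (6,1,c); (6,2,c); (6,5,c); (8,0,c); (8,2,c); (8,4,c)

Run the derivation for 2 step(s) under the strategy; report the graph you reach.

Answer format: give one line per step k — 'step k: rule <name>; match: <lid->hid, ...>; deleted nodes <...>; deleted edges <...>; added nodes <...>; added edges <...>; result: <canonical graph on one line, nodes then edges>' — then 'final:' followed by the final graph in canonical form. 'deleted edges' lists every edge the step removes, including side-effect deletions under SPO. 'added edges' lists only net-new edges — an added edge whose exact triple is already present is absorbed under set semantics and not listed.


step 1: rule r1; match: 0->6, 1->1, 2->2, 3->5; deleted nodes 6; deleted edges (6,0,ck); (6,1,c); (6,2,c); (6,5,c); added nodes 9, 10, 11, 12, 13, 14, 15; added edges (12,1,c); (12,9,c); (12,11,c); (13,2,c); (13,9,c); (13,10,c); (14,5,c); (14,10,c); (14,11,c); (15,9,c); (15,10,c); (15,11,c); result: nodes: 0:vx, 1:vx, 2:vx, 4:vx, 5:vx, 8:tri, 9:vx, 10:vx, 11:vx, 12:tri, 13:tri, 14:tri, 15:tri edges: (8,0,c); (8,2,c); (8,4,c); (12,1,c); (12,9,c); (12,11,c); (13,2,c); (13,9,c); (13,10,c); (14,5,c); (14,10,c); (14,11,c); (15,9,c); (15,10,c); (15,11,c)
step 2: rule r1; match: 0->8, 1->0, 2->2, 3->4; deleted nodes 8; deleted edges (8,0,c); (8,2,c); (8,4,c); added nodes 16, 17, 18, 19, 20, 21, 22; added edges (19,0,c); (19,16,c); (19,18,c); (20,2,c); (20,16,c); (20,17,c); (21,4,c); (21,17,c); (21,18,c); (22,16,c); (22,17,c); (22,18,c); result: nodes: 0:vx, 1:vx, 2:vx, 4:vx, 5:vx, 9:vx, 10:vx, 11:vx, 12:tri, 13:tri, 14:tri, 15:tri, 16:vx, 17:vx, 18:vx, 19:tri, 20:tri, 21:tri, 22:tri edges: (12,1,c); (12,9,c); (12,11,c); (13,2,c); (13,9,c); (13,10,c); (14,5,c); (14,10,c); (14,11,c); (15,9,c); (15,10,c); (15,11,c); (19,0,c); (19,16,c); (19,18,c); (20,2,c); (20,16,c); (20,17,c); (21,4,c); (21,17,c); (21,18,c); (22,16,c); (22,17,c); (22,18,c)
final:
nodes: 0:vx, 1:vx, 2:vx, 4:vx, 5:vx, 9:vx, 10:vx, 11:vx, 12:tri, 13:tri, 14:tri, 15:tri, 16:vx, 17:vx, 18:vx, 19:tri, 20:tri, 21:tri, 22:tri
edges: (12,1,c); (12,9,c); (12,11,c); (13,2,c); (13,9,c); (13,10,c); (14,5,c); (14,10,c); (14,11,c); (15,9,c); (15,10,c); (15,11,c); (19,0,c); (19,16,c); (19,18,c); (20,2,c); (20,16,c); (20,17,c); (21,4,c); (21,17,c); (21,18,c); (22,16,c); (22,17,c); (22,18,c)


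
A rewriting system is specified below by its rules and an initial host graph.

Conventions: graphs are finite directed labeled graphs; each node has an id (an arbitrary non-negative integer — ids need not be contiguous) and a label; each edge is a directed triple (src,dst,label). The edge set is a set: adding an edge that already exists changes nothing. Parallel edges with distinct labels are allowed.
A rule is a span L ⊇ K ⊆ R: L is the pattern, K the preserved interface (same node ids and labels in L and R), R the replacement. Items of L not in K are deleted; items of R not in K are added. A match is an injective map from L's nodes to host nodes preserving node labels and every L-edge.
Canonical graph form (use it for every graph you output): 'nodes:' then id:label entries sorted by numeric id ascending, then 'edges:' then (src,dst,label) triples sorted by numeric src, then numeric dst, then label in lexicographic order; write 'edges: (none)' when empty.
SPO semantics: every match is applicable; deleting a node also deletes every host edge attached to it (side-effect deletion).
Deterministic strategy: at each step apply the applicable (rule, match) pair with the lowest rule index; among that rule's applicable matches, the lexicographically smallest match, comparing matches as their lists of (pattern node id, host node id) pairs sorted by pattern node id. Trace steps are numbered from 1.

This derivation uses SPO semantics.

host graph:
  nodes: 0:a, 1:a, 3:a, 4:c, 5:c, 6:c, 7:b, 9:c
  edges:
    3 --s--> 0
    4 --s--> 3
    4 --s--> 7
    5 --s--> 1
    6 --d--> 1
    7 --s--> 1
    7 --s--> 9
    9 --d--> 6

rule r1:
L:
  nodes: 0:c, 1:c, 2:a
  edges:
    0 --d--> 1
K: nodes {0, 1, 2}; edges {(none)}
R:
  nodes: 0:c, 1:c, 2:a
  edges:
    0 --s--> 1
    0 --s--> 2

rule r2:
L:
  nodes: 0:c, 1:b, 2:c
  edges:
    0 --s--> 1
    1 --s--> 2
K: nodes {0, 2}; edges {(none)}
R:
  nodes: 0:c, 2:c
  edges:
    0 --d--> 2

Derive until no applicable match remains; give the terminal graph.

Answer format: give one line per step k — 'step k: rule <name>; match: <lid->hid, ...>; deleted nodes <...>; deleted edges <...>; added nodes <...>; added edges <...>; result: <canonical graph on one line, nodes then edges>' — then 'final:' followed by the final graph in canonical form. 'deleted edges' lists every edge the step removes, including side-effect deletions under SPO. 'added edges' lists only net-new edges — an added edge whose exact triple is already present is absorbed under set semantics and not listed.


step 1: rule r1; match: 0->9, 1->6, 2->0; deleted nodes (none); deleted edges (9,6,d); added nodes (none); added edges (9,0,s); (9,6,s); result: nodes: 0:a, 1:a, 3:a, 4:c, 5:c, 6:c, 7:b, 9:c edges: (3,0,s); (4,3,s); (4,7,s); (5,1,s); (6,1,d); (7,1,s); (7,9,s); (9,0,s); (9,6,s)
step 2: rule r2; match: 0->4, 1->7, 2->9; deleted nodes 7; deleted edges (4,7,s); (7,1,s); (7,9,s); added nodes (none); added edges (4,9,d); result: nodes: 0:a, 1:a, 3:a, 4:c, 5:c, 6:c, 9:c edges: (3,0,s); (4,3,s); (4,9,d); (5,1,s); (6,1,d); (9,0,s); (9,6,s)
step 3: rule r1; match: 0->4, 1->9, 2->0; deleted nodes (none); deleted edges (4,9,d); added nodes (none); added edges (4,0,s); (4,9,s); result: nodes: 0:a, 1:a, 3:a, 4:c, 5:c, 6:c, 9:c edges: (3,0,s); (4,0,s); (4,3,s); (4,9,s); (5,1,s); (6,1,d); (9,0,s); (9,6,s)
final:
nodes: 0:a, 1:a, 3:a, 4:c, 5:c, 6:c, 9:c
edges: (3,0,s); (4,0,s); (4,3,s); (4,9,s); (5,1,s); (6,1,d); (9,0,s); (9,6,s)


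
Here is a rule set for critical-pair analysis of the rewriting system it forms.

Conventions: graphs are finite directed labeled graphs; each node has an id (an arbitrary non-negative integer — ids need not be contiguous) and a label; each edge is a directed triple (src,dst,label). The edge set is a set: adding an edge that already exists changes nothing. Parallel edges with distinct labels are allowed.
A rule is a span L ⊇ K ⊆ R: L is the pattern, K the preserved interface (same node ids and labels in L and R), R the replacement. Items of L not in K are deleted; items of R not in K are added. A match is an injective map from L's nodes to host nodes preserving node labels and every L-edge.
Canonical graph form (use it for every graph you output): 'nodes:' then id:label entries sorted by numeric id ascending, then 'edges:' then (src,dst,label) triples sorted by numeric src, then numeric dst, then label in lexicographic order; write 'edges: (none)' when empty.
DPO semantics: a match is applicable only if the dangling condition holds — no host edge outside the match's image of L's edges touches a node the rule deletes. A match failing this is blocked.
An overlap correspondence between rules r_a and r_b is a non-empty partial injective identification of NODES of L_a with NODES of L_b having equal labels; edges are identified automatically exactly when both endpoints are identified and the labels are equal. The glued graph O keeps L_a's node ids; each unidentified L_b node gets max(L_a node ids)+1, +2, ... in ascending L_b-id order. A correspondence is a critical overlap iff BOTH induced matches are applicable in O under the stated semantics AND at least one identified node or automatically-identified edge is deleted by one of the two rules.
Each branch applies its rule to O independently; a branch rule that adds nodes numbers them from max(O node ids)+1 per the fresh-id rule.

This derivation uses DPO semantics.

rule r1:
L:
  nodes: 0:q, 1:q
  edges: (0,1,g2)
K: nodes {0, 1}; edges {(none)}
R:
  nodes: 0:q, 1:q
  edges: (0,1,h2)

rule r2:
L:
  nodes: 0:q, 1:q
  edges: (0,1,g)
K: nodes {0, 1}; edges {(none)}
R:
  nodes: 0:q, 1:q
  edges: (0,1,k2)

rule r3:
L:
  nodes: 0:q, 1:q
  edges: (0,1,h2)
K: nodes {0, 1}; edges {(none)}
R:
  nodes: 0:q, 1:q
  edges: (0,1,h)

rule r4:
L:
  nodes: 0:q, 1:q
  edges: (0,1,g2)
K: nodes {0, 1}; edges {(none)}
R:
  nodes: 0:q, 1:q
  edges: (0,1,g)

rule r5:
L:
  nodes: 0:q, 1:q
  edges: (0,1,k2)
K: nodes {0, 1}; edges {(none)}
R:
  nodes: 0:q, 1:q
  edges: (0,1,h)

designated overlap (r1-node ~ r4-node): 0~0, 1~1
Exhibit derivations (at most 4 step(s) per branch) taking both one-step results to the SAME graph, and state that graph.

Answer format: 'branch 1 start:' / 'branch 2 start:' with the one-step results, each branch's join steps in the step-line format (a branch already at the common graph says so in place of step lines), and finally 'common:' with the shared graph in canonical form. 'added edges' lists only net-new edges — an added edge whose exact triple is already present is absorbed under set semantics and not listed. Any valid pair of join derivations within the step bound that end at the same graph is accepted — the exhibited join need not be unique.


branch 1 start:
nodes: 0:q, 1:q
edges: (0,1,h2)
branch 2 start:
nodes: 0:q, 1:q
edges: (0,1,g)
branch 1 step 1: rule r3; match: 0->0, 1->1; deleted nodes (none); deleted edges (0,1,h2); added nodes (none); added edges (0,1,h); result: nodes: 0:q, 1:q edges: (0,1,h)
branch 2 step 1: rule r2; match: 0->0, 1->1; deleted nodes (none); deleted edges (0,1,g); added nodes (none); added edges (0,1,k2); result: nodes: 0:q, 1:q edges: (0,1,k2)
branch 2 step 2: rule r5; match: 0->0, 1->1; deleted nodes (none); deleted edges (0,1,k2); added nodes (none); added edges (0,1,h); result: nodes: 0:q, 1:q edges: (0,1,h)
common:
nodes: 0:q, 1:q
edges: (0,1,h)


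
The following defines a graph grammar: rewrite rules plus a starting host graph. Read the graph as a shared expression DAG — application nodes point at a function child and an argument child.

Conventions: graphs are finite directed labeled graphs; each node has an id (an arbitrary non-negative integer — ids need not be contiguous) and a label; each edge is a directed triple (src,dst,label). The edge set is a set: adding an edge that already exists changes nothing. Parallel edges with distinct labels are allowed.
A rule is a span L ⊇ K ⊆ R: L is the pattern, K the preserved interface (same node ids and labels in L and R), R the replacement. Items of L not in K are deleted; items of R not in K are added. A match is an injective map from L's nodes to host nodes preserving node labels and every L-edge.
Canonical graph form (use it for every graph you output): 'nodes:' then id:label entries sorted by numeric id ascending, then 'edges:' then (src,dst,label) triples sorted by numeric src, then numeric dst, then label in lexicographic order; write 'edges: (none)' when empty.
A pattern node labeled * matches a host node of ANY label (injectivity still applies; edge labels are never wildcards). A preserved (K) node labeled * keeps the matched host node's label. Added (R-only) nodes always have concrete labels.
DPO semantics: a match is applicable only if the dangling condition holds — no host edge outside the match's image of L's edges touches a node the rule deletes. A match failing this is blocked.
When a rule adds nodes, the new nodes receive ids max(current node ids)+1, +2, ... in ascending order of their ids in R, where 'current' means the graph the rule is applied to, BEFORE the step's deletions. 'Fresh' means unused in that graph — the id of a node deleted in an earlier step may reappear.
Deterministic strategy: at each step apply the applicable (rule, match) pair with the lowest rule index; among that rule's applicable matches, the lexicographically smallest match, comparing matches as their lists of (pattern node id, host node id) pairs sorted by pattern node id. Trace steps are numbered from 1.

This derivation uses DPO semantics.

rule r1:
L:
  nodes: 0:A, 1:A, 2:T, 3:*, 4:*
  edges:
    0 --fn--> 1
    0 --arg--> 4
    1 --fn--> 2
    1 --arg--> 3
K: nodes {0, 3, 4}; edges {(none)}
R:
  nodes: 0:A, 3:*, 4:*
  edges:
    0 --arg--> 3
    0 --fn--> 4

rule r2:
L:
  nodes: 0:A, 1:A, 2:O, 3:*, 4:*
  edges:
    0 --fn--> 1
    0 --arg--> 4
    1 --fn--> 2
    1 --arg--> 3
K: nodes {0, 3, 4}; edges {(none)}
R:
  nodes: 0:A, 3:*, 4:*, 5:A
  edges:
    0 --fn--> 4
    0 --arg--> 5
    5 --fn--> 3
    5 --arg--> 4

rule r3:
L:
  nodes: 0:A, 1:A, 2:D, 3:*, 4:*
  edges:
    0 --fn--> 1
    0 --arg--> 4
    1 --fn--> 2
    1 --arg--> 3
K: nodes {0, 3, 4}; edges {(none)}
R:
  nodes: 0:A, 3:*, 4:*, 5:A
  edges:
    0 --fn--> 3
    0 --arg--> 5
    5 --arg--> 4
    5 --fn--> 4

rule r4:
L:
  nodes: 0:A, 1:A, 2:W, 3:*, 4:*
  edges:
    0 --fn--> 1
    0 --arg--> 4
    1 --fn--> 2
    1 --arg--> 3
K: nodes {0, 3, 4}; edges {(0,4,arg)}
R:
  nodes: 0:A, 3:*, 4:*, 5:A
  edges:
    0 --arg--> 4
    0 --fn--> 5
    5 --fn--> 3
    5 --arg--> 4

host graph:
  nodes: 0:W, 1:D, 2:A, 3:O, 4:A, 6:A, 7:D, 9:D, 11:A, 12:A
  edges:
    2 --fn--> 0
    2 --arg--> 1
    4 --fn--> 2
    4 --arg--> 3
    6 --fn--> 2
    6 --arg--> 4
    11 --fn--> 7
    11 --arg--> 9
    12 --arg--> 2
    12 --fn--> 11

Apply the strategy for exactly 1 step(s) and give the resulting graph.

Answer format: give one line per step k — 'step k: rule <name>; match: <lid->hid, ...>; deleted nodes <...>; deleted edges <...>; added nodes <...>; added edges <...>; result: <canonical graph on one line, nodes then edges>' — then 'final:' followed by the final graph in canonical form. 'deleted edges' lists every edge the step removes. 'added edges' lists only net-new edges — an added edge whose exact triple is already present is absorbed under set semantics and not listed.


step 1: rule r3; match: 0->12, 1->11, 2->7, 3->9, 4->2; deleted nodes 7, 11; deleted edges (11,7,fn); (11,9,arg); (12,2,arg); (12,11,fn); added nodes 13; added edges (12,9,fn); (12,13,arg); (13,2,arg); (13,2,fn); result: nodes: 0:W, 1:D, 2:A, 3:O, 4:A, 6:A, 9:D, 12:A, 13:A edges: (2,0,fn); (2,1,arg); (4,2,fn); (4,3,arg); (6,2,fn); (6,4,arg); (12,9,fn); (12,13,arg); (13,2,arg); (13,2,fn)
final:
nodes: 0:W, 1:D, 2:A, 3:O, 4:A, 6:A, 9:D, 12:A, 13:A
edges: (2,0,fn); (2,1,arg); (4,2,fn); (4,3,arg); (6,2,fn); (6,4,arg); (12,9,fn); (12,13,arg); (13,2,arg); (13,2,fn)


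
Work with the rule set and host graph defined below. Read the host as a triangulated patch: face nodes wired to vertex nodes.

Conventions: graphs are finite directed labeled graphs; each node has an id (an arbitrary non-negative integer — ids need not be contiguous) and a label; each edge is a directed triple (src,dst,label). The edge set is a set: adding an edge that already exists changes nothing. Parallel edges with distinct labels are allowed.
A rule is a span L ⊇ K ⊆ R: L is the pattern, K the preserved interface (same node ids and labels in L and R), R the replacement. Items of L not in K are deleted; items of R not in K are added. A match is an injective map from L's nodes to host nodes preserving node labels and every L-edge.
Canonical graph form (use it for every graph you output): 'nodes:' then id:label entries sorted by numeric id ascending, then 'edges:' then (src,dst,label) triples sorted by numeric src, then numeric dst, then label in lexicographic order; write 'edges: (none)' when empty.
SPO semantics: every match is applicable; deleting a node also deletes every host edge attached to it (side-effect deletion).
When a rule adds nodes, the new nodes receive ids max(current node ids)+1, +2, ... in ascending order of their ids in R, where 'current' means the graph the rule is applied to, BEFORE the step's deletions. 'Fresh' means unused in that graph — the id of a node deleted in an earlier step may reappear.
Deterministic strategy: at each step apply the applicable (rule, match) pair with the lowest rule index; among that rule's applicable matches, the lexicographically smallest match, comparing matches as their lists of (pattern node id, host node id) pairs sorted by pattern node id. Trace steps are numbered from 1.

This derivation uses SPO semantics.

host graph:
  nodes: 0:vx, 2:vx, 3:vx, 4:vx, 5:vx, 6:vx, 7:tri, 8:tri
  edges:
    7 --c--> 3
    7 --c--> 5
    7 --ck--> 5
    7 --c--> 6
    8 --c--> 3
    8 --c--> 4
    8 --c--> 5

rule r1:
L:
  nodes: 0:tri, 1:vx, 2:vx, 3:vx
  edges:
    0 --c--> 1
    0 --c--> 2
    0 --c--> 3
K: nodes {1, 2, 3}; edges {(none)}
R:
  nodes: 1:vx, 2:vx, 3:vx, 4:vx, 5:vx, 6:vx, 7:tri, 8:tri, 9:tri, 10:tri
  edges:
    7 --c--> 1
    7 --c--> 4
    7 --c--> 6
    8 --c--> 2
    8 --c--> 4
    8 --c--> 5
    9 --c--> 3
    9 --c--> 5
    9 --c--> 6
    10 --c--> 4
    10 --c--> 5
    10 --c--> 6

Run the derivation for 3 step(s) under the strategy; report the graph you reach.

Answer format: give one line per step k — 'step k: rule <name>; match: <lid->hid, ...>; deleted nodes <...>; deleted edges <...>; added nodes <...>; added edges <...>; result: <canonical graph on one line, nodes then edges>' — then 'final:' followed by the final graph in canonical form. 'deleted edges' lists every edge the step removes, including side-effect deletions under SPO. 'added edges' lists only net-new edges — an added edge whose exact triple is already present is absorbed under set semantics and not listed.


step 1: rule r1; match: 0->7, 1->3, 2->5, 3->6; deleted nodes 7; deleted edges (7,3,c); (7,5,c); (7,5,ck); (7,6,c); added nodes 9, 10, 11, 12, 13, 14, 15; added edges (12,3,c); (12,9,c); (12,11,c); (13,5,c); (13,9,c); (13,10,c); (14,6,c); (14,10,c); (14,11,c); (15,9,c); (15,10,c); (15,11,c); result: nodes: 0:vx, 2:vx, 3:vx, 4:vx, 5:vx, 6:vx, 8:tri, 9:vx, 10:vx, 11:vx, 12:tri, 13:tri, 14:tri, 15:tri edges: (8,3,c); (8,4,c); (8,5,c); (12,3,c); (12,9,c); (12,11,c); (13,5,c); (13,9,c); (13,10,c); (14,6,c); (14,10,c); (14,11,c); (15,9,c); (15,10,c); (15,11,c)
step 2: rule r1; match: 0->8, 1->3, 2->4, 3->5; deleted nodes 8; deleted edges (8,3,c); (8,4,c); (8,5,c); added nodes 16, 17, 18, 19, 20, 21, 22; added edges (19,3,c); (19,16,c); (19,18,c); (20,4,c); (20,16,c); (20,17,c); (21,5,c); (21,17,c); (21,18,c); (22,16,c); (22,17,c); (22,18,c); result: nodes: 0:vx, 2:vx, 3:vx, 4:vx, 5:vx, 6:vx, 9:vx, 10:vx, 11:vx, 12:tri, 13:tri, 14:tri, 15:tri, 16:vx, 17:vx, 18:vx, 19:tri, 20:tri, 21:tri, 22:tri edges: (12,3,c); (12,9,c); (12,11,c); (13,5,c); (13,9,c); (13,10,c); (14,6,c); (14,10,c); (14,11,c); (15,9,c); (15,10,c); (15,11,c); (19,3,c); (19,16,c); (19,18,c); (20,4,c); (20,16,c); (20,17,c); (21,5,c); (21,17,c); (21,18,c); (22,16,c); (22,17,c); (22,18,c)
step 3: rule r1; match: 0->12, 1->3, 2->9, 3->11; deleted nodes 12; deleted edges (12,3,c); (12,9,c); (12,11,c); added nodes 23, 24, 25, 26, 27, 28, 29; added edges (26,3,c); (26,23,c); (26,25,c); (27,9,c); (27,23,c); (27,24,c); (28,11,c); (28,24,c); (28,25,c); (29,23,c); (29,24,c); (29,25,c); result: nodes: 0:vx, 2:vx, 3:vx, 4:vx, 5:vx, 6:vx, 9:vx, 10:vx, 11:vx, 13:tri, 14:tri, 15:tri, 16:vx, 17:vx, 18:vx, 19:tri, 20:tri, 21:tri, 22:tri, 23:vx, 24:vx, 25:vx, 26:tri, 27:tri, 28:tri, 29:tri edges: (13,5,c); (13,9,c); (13,10,c); (14,6,c); (14,10,c); (14,11,c); (15,9,c); (15,10,c); (15,11,c); (19,3,c); (19,16,c); (19,18,c); (20,4,c); (20,16,c); (20,17,c); (21,5,c); (21,17,c); (21,18,c); (22,16,c); (22,17,c); (22,18,c); (26,3,c); (26,23,c); (26,25,c); (27,9,c); (27,23,c); (27,24,c); (28,11,c); (28,24,c); (28,25,c); (29,23,c); (29,24,c); (29,25,c)
final:
nodes: 0:vx, 2:vx, 3:vx, 4:vx, 5:vx, 6:vx, 9:vx, 10:vx, 11:vx, 13:tri, 14:tri, 15:tri, 16:vx, 17:vx, 18:vx, 19:tri, 20:tri, 21:tri, 22:tri, 23:vx, 24:vx, 25:vx, 26:tri, 27:tri, 28:tri, 29:tri
edges: (13,5,c); (13,9,c); (13,10,c); (14,6,c); (14,10,c); (14,11,c); (15,9,c); (15,10,c); (15,11,c); (19,3,c); (19,16,c); (19,18,c); (20,4,c); (20,16,c); (20,17,c); (21,5,c); (21,17,c); (21,18,c); (22,16,c); (22,17,c); (22,18,c); (26,3,c); (26,23,c); (26,25,c); (27,9,c); (27,23,c); (27,24,c); (28,11,c); (28,24,c); (28,25,c); (29,23,c); (29,24,c); (29,25,c)


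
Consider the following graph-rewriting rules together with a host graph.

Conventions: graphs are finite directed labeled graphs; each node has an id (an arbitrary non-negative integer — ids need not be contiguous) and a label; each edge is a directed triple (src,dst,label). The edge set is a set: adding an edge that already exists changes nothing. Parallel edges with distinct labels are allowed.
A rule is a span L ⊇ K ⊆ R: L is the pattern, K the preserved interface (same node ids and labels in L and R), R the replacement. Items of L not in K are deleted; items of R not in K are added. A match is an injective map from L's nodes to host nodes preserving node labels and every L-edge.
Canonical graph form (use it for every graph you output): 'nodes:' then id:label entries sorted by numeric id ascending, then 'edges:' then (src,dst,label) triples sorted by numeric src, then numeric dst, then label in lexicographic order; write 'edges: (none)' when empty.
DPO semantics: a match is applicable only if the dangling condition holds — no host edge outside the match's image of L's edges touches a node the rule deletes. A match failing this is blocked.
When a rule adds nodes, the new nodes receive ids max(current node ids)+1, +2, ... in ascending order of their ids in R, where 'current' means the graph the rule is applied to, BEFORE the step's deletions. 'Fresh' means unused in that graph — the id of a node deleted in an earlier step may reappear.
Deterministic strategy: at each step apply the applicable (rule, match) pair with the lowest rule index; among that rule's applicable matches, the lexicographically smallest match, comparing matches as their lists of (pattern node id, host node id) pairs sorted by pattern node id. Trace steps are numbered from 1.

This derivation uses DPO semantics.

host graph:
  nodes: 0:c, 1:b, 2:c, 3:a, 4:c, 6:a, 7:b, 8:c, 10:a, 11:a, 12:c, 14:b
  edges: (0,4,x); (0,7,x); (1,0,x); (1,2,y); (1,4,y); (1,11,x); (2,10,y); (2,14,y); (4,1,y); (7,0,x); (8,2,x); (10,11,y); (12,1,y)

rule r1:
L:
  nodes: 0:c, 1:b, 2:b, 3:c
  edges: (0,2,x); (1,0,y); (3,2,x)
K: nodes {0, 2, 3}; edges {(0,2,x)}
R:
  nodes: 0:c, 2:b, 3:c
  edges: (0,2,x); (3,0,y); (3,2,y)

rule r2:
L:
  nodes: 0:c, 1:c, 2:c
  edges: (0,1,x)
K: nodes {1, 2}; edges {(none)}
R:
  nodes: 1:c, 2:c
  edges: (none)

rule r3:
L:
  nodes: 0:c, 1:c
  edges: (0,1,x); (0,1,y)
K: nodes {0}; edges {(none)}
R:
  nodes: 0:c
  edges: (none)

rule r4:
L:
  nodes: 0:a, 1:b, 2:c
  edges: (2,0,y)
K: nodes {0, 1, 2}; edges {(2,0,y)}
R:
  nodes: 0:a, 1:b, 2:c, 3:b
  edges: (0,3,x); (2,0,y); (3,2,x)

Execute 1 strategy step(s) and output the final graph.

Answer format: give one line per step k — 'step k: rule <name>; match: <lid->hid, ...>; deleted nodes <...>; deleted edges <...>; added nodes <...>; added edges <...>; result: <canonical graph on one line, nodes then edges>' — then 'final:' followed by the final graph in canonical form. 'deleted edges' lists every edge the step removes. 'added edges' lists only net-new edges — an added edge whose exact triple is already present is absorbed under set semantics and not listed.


step 1: rule r2; match: 0->8, 1->2, 2->0; deleted nodes 8; deleted edges (8,2,x); added nodes (none); added edges (none); result: nodes: 0:c, 1:b, 2:c, 3:a, 4:c, 6:a, 7:b, 10:a, 11:a, 12:c, 14:b edges: (0,4,x); (0,7,x); (1,0,x); (1,2,y); (1,4,y); (1,11,x); (2,10,y); (2,14,y); (4,1,y); (7,0,x); (10,11,y); (12,1,y)
final:
nodes: 0:c, 1:b, 2:c, 3:a, 4:c, 6:a, 7:b, 10:a, 11:a, 12:c, 14:b
edges: (0,4,x); (0,7,x); (1,0,x); (1,2,y); (1,4,y); (1,11,x); (2,10,y); (2,14,y); (4,1,y); (7,0,x); (10,11,y); (12,1,y)


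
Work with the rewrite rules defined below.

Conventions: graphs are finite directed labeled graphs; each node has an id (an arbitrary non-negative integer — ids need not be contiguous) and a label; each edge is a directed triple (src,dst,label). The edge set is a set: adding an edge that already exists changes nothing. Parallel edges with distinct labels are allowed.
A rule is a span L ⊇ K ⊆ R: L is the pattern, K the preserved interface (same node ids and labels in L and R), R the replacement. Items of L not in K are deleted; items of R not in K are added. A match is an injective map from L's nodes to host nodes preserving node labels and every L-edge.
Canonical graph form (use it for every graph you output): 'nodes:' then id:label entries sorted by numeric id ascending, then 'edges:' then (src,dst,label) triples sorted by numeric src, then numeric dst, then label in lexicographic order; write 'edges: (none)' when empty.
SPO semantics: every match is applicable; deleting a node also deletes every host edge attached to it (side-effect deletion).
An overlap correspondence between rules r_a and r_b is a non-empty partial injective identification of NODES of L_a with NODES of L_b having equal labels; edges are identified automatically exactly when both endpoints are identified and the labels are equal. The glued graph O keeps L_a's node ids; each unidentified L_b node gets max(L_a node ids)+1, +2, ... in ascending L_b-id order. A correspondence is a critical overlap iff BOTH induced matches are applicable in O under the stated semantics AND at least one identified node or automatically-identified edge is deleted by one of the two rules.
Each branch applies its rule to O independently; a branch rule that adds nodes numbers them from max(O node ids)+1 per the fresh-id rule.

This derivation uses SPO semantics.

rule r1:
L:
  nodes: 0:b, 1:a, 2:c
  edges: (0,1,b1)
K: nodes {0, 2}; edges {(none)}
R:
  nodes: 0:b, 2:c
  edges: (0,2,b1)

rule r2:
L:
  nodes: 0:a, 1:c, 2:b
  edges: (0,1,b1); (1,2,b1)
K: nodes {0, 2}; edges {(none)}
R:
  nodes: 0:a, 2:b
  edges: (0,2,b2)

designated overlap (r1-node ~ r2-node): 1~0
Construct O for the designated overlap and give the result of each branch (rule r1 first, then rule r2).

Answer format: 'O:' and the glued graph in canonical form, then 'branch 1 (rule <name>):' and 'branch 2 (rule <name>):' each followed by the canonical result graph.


O:
nodes: 0:b, 1:a, 2:c, 3:c, 4:b
edges: (0,1,b1); (1,3,b1); (3,4,b1)
branch 1 (rule r1):
nodes: 0:b, 2:c, 3:c, 4:b
edges: (0,2,b1); (3,4,b1)
branch 2 (rule r2):
nodes: 0:b, 1:a, 2:c, 4:b
edges: (0,1,b1); (1,4,b2)
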